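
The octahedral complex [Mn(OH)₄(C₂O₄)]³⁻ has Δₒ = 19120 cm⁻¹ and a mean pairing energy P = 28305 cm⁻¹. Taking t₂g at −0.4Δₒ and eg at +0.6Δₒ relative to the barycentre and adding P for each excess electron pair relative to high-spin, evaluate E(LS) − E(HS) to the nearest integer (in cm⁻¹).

Ligand charges: 4×(-1) from OH⁻ and 1×(-2) from C₂O₄²⁻ sum to -6; with overall charge -3, Mn is +3.
Mn is in group 7, so Mn³⁺ is d⁴ (7 − 3 = 4).
High-spin d⁴ fills as t₂g³ eg¹ with CFSE 3(−0.4) + 1(+0.6) = -0.6Δₒ = -11472 cm⁻¹.
Low-spin: t₂g⁴ eg⁰, orbital CFSE = -1.6Δₒ = -30592 cm⁻¹; plus 1 excess pair × P = +28305 cm⁻¹; total -2287 cm⁻¹.
The difference is -2287 − (-11472) = 9185 cm⁻¹, so high-spin lies lower.

9185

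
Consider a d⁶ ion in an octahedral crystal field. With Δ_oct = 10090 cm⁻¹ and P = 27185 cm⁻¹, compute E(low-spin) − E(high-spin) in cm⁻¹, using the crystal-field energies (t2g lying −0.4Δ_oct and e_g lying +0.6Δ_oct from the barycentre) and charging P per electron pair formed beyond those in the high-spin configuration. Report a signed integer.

34190

High-spin d⁶ fills as t2g^4 e_g^2 with CFSE 4(−0.4) + 2(+0.6) = -0.4Δ_oct = -4036 cm⁻¹.
Low-spin t2g^6 e_g^0 gives -2.4Δ_oct = -24216 cm⁻¹, but forming 2 extra pairs costs 2P = 54370 cm⁻¹, so E(LS) = -24216 + 54370 = 30154 cm⁻¹.
Thus E(LS) − E(HS) = 34190 cm⁻¹.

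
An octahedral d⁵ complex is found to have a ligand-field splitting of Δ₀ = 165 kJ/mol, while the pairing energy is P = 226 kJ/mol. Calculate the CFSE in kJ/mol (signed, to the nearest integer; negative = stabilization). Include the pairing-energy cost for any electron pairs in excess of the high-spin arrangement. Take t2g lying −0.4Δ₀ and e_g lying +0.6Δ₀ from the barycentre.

Δ₀ < P, so pairing is avoided: the ground state is high-spin.
Filling d⁵ accordingly: t2g^3 e_g^2.
Orbital CFSE = 0.0Δ₀ = 0.0 × 165 = 0 kJ/mol.
High-spin has no excess pairs, so no pairing correction applies.

0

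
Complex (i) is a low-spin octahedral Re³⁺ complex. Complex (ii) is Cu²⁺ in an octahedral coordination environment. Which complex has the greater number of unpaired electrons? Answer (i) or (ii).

(i)

(i): Group 7 minus oxidation state +3 gives a d⁴ configuration for Re³⁺; t₂g⁴ eg⁰ → 2 unpaired.
(ii): Cu is in group 11, so Cu²⁺ is d⁹ (11 − 2 = 9); t₂g⁶ eg³ → 1 unpaired.
So (i) has more unpaired electrons.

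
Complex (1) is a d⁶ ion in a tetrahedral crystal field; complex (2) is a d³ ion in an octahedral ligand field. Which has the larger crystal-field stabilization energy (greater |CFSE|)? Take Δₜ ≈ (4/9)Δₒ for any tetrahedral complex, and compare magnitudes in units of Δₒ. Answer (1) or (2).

(1): With tetrahedral geometry the complex is necessarily high-spin; e³ t₂³, CFSE = -0.6Δₜ ≈ -0.27Δₒ.
(2): t₂g³ eg⁰, CFSE = -1.2Δₒ.
So (2) has the larger |CFSE|.

(2)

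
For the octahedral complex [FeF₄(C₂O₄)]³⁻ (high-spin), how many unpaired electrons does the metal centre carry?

Ligand charges: 4×(-1) from F⁻ and 1×(-2) from C₂O₄²⁻ sum to -6; with overall charge -3, Fe is +3.
Fe is in group 8, so Fe³⁺ is d⁵ (8 − 3 = 5).
Configuration: t₂g³ eg², giving 5 unpaired electrons.

5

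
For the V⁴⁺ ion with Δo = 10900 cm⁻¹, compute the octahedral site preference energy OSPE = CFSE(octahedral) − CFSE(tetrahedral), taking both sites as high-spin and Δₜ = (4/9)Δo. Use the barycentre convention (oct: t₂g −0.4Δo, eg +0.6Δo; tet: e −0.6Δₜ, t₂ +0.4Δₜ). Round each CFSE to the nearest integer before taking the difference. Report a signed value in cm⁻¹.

-1453

V sits in group 5; removing 4 electrons leaves V⁴⁺ with 5 − 4 = 1 d electrons.
Octahedral (high-spin): t₂g¹ eg⁰, CFSE = 1(−0.4) + 0(+0.6) = -0.4Δo = -0.4 × 10900 = -4360 cm⁻¹.
Tetrahedral: e¹ t₂⁰, CFSE = 1(−0.6) + 0(+0.4) = -0.6Δₜ = -0.6 × (4/9) × 10900 = -2907 cm⁻¹.
OSPE = CFSE(oct) − CFSE(tet) = -4360 − (-2907) = -1453 cm⁻¹.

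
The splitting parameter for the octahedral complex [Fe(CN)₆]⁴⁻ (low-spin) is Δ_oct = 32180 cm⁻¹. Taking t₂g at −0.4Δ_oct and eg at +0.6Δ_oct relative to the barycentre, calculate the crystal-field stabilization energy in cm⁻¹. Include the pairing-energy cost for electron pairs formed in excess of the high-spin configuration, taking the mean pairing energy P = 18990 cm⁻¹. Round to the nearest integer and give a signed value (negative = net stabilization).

-39252

Each CN⁻ contributes -1; 6 × (-1) = -6. With overall charge -4, Fe is in the +2 oxidation state.
Fe²⁺: group 8, so d-count = 8 − 2 = 6.
Electron filling gives t₂g⁶ eg⁰.
CFSE(orbital) = 6×(-0.4Δ_oct) + 0×(0.6Δ_oct) = -2.4Δ_oct; with Δ_oct = 32180 cm⁻¹ that is -77232 cm⁻¹.
Relative to high-spin t₂g⁴ eg² (1 paired), the low-spin configuration has 2 additional pairs, contributing +2 × 18990 = +37980 cm⁻¹.
Combining: -77232 + 37980 = -39252 cm⁻¹.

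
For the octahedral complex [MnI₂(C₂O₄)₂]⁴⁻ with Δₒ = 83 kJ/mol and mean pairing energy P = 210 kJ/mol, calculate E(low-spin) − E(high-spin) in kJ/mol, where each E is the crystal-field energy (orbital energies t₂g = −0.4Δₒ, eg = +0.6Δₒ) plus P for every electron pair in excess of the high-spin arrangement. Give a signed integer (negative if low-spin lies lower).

Ligand charges: 2×(-1) from I⁻ and 2×(-2) from C₂O₄²⁻ sum to -6; with overall charge -4, Mn is +2.
Group 7 minus oxidation state +2 gives a d⁵ configuration for Mn²⁺.
High-spin d⁵ fills as t₂g³ eg² with CFSE 3(−0.4) + 2(+0.6) = 0.0Δₒ = 0 kJ/mol.
Low-spin: t₂g⁵ eg⁰, orbital CFSE = -2.0Δₒ = -166 kJ/mol; plus 2 excess pairs × P = +420 kJ/mol; total 254 kJ/mol.
The difference is 254 − (0) = 254 kJ/mol, so high-spin lies lower.

254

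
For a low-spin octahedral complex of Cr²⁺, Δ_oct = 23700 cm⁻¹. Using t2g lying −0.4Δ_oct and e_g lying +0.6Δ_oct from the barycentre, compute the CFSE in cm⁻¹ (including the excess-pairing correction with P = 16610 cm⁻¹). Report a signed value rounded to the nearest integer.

-21310

Cr sits in group 6; removing 2 electrons leaves Cr²⁺ with 6 − 2 = 4 d electrons.
Electron filling gives t2g^4 e_g^0.
The orbital stabilization is -1.6Δ_oct = -1.6 × 23700 = -37920 cm⁻¹.
Relative to high-spin t2g^3 e_g^1 (0 paired), the low-spin configuration has 1 additional pair, contributing +1 × 16610 = +16610 cm⁻¹.
Net CFSE = -37920 + 16610 = -21310 cm⁻¹.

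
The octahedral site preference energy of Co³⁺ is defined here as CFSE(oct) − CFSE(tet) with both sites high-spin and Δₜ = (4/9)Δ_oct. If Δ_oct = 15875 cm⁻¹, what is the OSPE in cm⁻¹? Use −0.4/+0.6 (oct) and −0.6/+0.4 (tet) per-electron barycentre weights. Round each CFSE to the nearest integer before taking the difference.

-2117

Co³⁺: group 9, so d-count = 9 − 3 = 6.
Octahedral high-spin t₂g⁴ eg²: CFSE = -0.4 × 15875 = -6350 cm⁻¹.
Tetrahedral: e³ t₂³, CFSE = 3(−0.6) + 3(+0.4) = -0.6Δₜ = -0.6 × (4/9) × 15875 = -4233 cm⁻¹.
OSPE = CFSE(oct) − CFSE(tet) = -6350 − (-4233) = -2117 cm⁻¹.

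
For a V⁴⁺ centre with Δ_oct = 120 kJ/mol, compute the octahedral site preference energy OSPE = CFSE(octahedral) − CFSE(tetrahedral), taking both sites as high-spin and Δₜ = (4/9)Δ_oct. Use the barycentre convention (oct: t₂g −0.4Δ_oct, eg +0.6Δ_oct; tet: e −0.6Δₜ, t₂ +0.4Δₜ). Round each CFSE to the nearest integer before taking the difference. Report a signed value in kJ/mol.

V⁴⁺: group 5, so d-count = 5 − 4 = 1.
In an octahedral site d¹ (HS) is t2g^1 e_g^0, giving CFSE(oct) = -0.4Δ_oct = -48 kJ/mol.
Tetrahedral: e^1 t2^0, CFSE = 1(−0.6) + 0(+0.4) = -0.6Δₜ = -0.6 × (4/9) × 120 = -32 kJ/mol.
OSPE = -48 − (-32) = -16 kJ/mol.

-16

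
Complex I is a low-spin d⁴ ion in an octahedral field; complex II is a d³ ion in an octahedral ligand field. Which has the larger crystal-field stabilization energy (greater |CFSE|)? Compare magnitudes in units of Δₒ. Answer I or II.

I: t₂g⁴ eg⁰, CFSE = -1.6Δₒ.
II: For octahedral d³ the high- and low-spin configurations coincide; t2g^3 e_g^0, CFSE = -1.2Δₒ.
So I has the larger |CFSE|.

I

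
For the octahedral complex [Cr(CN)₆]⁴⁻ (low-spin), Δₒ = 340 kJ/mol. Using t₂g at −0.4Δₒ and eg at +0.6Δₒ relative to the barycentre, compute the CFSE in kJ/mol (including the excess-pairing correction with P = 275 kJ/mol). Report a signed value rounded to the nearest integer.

-269

Each CN⁻ contributes -1; 6 × (-1) = -6. With overall charge -4, Cr is in the +2 oxidation state.
Cr is in group 6, so Cr²⁺ is d⁴ (6 − 2 = 4).
Configuration: t₂g⁴ eg⁰.
The orbital stabilization is -1.6Δₒ = -1.6 × 340 = -544 kJ/mol.
Pairing penalty: 1 pair vs 0 in the high-spin reference → 1 extra × P = 275 kJ/mol.
Combining: -544 + 275 = -269 kJ/mol.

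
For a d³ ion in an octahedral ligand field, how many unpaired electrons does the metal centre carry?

For octahedral d³ the high- and low-spin configurations coincide.
Configuration: t₂g³ eg⁰, giving 3 unpaired electrons.

3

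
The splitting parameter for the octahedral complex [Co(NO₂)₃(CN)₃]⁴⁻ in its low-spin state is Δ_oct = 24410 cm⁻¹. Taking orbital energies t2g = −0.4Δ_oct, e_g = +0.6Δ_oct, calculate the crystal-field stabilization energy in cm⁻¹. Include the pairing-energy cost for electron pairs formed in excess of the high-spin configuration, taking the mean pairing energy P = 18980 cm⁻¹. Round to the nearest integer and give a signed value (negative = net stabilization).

Ligand charges: 3×(-1) from NO₂⁻ and 3×(-1) from CN⁻ sum to -6; with overall charge -4, Co is +2.
Group 9 minus oxidation state +2 gives a d⁷ configuration for Co²⁺.
The d⁷ electrons fill as t2g^6 e_g^1.
The orbital stabilization is -1.8Δ_oct = -1.8 × 24410 = -43938 cm⁻¹.
Relative to high-spin t2g^5 e_g^2 (2 paired), the low-spin configuration has 1 additional pair, contributing +1 × 18980 = +18980 cm⁻¹.
Overall CFSE = -43938 + 18980 = -24958 cm⁻¹.

-24958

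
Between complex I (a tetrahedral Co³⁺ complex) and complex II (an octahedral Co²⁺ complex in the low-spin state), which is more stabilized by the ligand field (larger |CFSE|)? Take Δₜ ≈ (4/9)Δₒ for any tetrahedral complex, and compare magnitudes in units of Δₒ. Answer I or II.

I: Co sits in group 9; removing 3 electrons leaves Co³⁺ with 9 − 3 = 6 d electrons; With tetrahedral geometry the complex is necessarily high-spin; e³ t₂³, CFSE = -0.6Δₜ ≈ -0.27Δₒ.
II: Co is in group 9, so Co²⁺ is d⁷ (9 − 2 = 7); t₂g⁶ eg¹, CFSE = -1.8Δₒ.
So II has the larger |CFSE|.

II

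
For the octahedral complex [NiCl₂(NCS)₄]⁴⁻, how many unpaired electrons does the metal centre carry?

Ligand charges: 2×(-1) from Cl⁻ and 4×(-1) from NCS⁻ sum to -6; with overall charge -4, Ni is +2.
Ni is in group 10, so Ni²⁺ is d⁸ (10 − 2 = 8).
Configuration: t2g^6 e_g^2, giving 2 unpaired electrons.

2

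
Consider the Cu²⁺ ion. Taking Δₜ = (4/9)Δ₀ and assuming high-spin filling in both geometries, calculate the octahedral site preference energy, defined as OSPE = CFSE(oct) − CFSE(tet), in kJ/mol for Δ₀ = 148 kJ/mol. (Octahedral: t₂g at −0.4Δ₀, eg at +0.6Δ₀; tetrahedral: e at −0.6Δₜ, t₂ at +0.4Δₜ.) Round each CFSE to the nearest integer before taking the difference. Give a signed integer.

Cu is in group 11, so Cu²⁺ is d⁹ (11 − 2 = 9).
In an octahedral site d⁹ (HS) is t₂g⁶ eg³, giving CFSE(oct) = -0.6Δ₀ = -89 kJ/mol.
In a tetrahedral site the filling is e⁴ t₂⁵: CFSE(tet) = -0.4Δₜ = -0.4 × (4/9)(148) = -26 kJ/mol.
OSPE = -89 − (-26) = -63 kJ/mol.

-63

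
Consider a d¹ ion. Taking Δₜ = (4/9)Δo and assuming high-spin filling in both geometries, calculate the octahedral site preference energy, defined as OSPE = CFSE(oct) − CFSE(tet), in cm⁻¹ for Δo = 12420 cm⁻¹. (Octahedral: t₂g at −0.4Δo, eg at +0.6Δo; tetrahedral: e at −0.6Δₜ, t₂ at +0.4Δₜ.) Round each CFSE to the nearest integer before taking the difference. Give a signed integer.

In an octahedral site d¹ (HS) is t₂g¹ eg⁰, giving CFSE(oct) = -0.4Δo = -4968 cm⁻¹.
Tetrahedral e¹ t₂⁰ gives -0.6Δₜ = -0.6 × (4/9) × 12420 = -3312 cm⁻¹.
OSPE = CFSE(oct) − CFSE(tet) = -4968 − (-3312) = -1656 cm⁻¹.

-1656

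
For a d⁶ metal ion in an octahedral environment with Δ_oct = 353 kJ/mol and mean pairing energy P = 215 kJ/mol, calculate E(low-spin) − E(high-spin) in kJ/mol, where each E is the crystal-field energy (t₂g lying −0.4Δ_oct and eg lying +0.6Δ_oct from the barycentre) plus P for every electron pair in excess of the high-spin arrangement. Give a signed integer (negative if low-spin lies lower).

-276

In the high-spin limit (t₂g⁴ eg²) the orbital term is -0.4Δ_oct = -141 kJ/mol, with no excess pairing.
For low-spin the configuration is t₂g⁶ eg⁰: orbital energy -2.4 × 353 = -847 kJ/mol, and 2 additional pairs relative to high-spin add 430 kJ/mol, giving -417 kJ/mol.
E(LS) − E(HS) = -417 − (-141) = -276 kJ/mol.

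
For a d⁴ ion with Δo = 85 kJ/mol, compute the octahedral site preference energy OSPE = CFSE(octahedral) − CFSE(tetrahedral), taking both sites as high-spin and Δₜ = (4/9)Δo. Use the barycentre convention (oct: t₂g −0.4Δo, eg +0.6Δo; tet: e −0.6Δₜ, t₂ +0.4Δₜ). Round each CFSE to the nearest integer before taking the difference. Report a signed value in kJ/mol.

-36

Octahedral (high-spin): t2g^3 e_g^1, CFSE = 3(−0.4) + 1(+0.6) = -0.6Δo = -0.6 × 85 = -51 kJ/mol.
Tetrahedral e^2 t2^2 gives -0.4Δₜ = -0.4 × (4/9) × 85 = -15 kJ/mol.
OSPE = -51 − (-15) = -36 kJ/mol.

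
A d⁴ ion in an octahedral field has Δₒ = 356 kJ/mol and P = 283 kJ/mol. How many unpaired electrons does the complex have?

2

Here Δₒ > P (356 > 283), so the low-spin state is favoured.
That gives t2g^4 e_g^0.
Unpaired electrons: 2.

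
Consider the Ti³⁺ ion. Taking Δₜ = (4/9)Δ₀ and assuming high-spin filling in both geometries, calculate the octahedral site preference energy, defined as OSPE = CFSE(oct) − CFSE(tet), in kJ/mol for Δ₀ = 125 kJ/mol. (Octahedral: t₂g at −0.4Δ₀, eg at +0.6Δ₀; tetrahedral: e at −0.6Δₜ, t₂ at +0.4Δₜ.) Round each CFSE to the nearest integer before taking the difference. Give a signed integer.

Ti sits in group 4; removing 3 electrons leaves Ti³⁺ with 4 − 3 = 1 d electrons.
Octahedral (high-spin): t2g^1 e_g^0, CFSE = 1(−0.4) + 0(+0.6) = -0.4Δ₀ = -0.4 × 125 = -50 kJ/mol.
In a tetrahedral site the filling is e^1 t2^0: CFSE(tet) = -0.6Δₜ = -0.6 × (4/9)(125) = -33 kJ/mol.
OSPE = CFSE(oct) − CFSE(tet) = -50 − (-33) = -17 kJ/mol.

-17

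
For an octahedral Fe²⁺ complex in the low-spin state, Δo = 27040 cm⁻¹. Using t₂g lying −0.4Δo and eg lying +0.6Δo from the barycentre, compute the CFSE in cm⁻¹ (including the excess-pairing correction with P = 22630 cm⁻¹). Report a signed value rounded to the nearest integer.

Fe is in group 8, so Fe²⁺ is d⁶ (8 − 2 = 6).
The d⁶ electrons fill as t₂g⁶ eg⁰.
The orbital stabilization is -2.4Δo = -2.4 × 27040 = -64896 cm⁻¹.
High-spin d⁶ would be t₂g⁴ eg² with 1 pair; low-spin has 3, so 2 excess pairs cost +2P = +45260 cm⁻¹.
Combining: -64896 + 45260 = -19636 cm⁻¹.

-19636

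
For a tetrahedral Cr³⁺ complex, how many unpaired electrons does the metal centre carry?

3

Cr³⁺: group 6, so d-count = 6 − 3 = 3.
With tetrahedral geometry the complex is necessarily high-spin.
Configuration: e² t₂¹, giving 3 unpaired electrons.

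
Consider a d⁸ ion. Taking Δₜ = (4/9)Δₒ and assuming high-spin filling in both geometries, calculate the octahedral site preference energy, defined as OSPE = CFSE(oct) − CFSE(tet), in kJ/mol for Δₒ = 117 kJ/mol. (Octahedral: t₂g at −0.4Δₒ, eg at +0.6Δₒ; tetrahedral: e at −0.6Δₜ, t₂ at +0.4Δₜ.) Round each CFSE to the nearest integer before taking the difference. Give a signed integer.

-98

Octahedral (high-spin): t₂g⁶ eg², CFSE = 6(−0.4) + 2(+0.6) = -1.2Δₒ = -1.2 × 117 = -140 kJ/mol.
In a tetrahedral site the filling is e⁴ t₂⁴: CFSE(tet) = -0.8Δₜ = -0.8 × (4/9)(117) = -42 kJ/mol.
OSPE = -140 − (-42) = -98 kJ/mol.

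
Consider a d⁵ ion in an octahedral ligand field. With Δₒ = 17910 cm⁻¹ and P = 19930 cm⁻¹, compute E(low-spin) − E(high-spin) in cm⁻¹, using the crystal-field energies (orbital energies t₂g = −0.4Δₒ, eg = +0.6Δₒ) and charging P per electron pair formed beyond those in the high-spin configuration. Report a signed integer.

4040

High-spin: t₂g³ eg², CFSE = 0.0Δₒ = 0 cm⁻¹.
For low-spin the configuration is t₂g⁵ eg⁰: orbital energy -2.0 × 17910 = -35820 cm⁻¹, and 2 additional pairs relative to high-spin add 39860 cm⁻¹, giving 4040 cm⁻¹.
Thus E(LS) − E(HS) = 4040 cm⁻¹.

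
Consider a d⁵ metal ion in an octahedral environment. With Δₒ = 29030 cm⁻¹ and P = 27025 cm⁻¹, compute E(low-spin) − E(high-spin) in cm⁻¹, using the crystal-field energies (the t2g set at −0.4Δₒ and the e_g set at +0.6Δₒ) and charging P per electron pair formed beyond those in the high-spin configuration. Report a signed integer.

High-spin d⁵ fills as t2g^3 e_g^2 with CFSE 3(−0.4) + 2(+0.6) = 0.0Δₒ = 0 cm⁻¹.
Low-spin: t2g^5 e_g^0, orbital CFSE = -2.0Δₒ = -58060 cm⁻¹; plus 2 excess pairs × P = +54050 cm⁻¹; total -4010 cm⁻¹.
Thus E(LS) − E(HS) = -4010 cm⁻¹.

-4010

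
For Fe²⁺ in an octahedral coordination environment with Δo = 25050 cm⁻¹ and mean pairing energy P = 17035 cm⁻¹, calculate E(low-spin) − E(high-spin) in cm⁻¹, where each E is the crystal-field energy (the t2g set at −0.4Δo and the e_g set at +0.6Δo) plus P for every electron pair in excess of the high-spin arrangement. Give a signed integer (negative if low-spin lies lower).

-16030

Group 8 minus oxidation state +2 gives a d⁶ configuration for Fe²⁺.
In the high-spin limit (t2g^4 e_g^2) the orbital term is -0.4Δo = -10020 cm⁻¹, with no excess pairing.
For low-spin the configuration is t2g^6 e_g^0: orbital energy -2.4 × 25050 = -60120 cm⁻¹, and 2 additional pairs relative to high-spin add 34070 cm⁻¹, giving -26050 cm⁻¹.
E(LS) − E(HS) = -26050 − (-10020) = -16030 cm⁻¹.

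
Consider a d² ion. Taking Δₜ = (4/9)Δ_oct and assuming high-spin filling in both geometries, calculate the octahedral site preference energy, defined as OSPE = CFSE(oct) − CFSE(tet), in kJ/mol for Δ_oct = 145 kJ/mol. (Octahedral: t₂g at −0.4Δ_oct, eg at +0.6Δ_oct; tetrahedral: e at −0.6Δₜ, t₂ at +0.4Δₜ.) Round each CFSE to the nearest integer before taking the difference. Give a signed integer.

-39

Octahedral (high-spin): t2g^2 e_g^0, CFSE = 2(−0.4) + 0(+0.6) = -0.8Δ_oct = -0.8 × 145 = -116 kJ/mol.
Tetrahedral e^2 t2^0 gives -1.2Δₜ = -1.2 × (4/9) × 145 = -77 kJ/mol.
OSPE = CFSE(oct) − CFSE(tet) = -116 − (-77) = -39 kJ/mol.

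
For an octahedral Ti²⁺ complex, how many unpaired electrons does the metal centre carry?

Group 4 minus oxidation state +2 gives a d² configuration for Ti²⁺.
Configuration: t₂g² eg⁰, giving 2 unpaired electrons.

2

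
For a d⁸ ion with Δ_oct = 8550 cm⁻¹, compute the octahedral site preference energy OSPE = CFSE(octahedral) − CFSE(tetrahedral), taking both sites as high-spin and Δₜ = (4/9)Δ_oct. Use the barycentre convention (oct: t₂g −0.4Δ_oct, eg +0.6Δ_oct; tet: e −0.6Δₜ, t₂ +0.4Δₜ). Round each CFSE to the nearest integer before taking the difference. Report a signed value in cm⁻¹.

Octahedral (high-spin): t2g^6 e_g^2, CFSE = 6(−0.4) + 2(+0.6) = -1.2Δ_oct = -1.2 × 8550 = -10260 cm⁻¹.
In a tetrahedral site the filling is e^4 t2^4: CFSE(tet) = -0.8Δₜ = -0.8 × (4/9)(8550) = -3040 cm⁻¹.
OSPE = -10260 − (-3040) = -7220 cm⁻¹.

-7220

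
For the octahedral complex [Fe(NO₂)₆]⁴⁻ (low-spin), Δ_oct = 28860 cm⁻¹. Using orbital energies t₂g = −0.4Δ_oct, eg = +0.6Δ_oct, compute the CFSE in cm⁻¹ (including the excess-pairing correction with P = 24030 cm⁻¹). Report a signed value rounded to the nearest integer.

Each NO₂⁻ contributes -1; 6 × (-1) = -6. With overall charge -4, Fe is in the +2 oxidation state.
Fe²⁺: group 8, so d-count = 8 − 2 = 6.
Configuration: t₂g⁶ eg⁰.
The orbital stabilization is -2.4Δ_oct = -2.4 × 28860 = -69264 cm⁻¹.
High-spin d⁶ would be t₂g⁴ eg² with 1 pair; low-spin has 3, so 2 excess pairs cost +2P = +48060 cm⁻¹.
Combining: -69264 + 48060 = -21204 cm⁻¹.

-21204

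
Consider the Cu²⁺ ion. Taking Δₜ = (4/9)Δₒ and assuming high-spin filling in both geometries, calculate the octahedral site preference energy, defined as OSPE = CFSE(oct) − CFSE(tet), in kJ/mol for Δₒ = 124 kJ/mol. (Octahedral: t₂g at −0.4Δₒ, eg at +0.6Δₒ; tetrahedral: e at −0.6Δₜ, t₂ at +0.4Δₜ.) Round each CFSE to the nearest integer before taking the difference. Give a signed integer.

-52

Cu is in group 11, so Cu²⁺ is d⁹ (11 − 2 = 9).
In an octahedral site d⁹ (HS) is t2g^6 e_g^3, giving CFSE(oct) = -0.6Δₒ = -74 kJ/mol.
Tetrahedral: e^4 t2^5, CFSE = 4(−0.6) + 5(+0.4) = -0.4Δₜ = -0.4 × (4/9) × 124 = -22 kJ/mol.
OSPE = CFSE(oct) − CFSE(tet) = -74 − (-22) = -52 kJ/mol.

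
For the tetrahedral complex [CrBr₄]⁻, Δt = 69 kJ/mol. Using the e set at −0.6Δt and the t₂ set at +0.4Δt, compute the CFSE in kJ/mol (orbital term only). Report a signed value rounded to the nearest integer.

Each Br⁻ contributes -1; 4 × (-1) = -4. With overall charge -1, Cr is in the +3 oxidation state.
Cr is in group 6, so Cr³⁺ is d³ (6 − 3 = 3).
Tetrahedral fields are weak (Δₜ ≈ 4/9 Δₒ), so electrons fill high-spin.
Electron filling gives e² t₂¹.
The orbital stabilization is -0.8Δt = -0.8 × 69 = -55 kJ/mol.

-55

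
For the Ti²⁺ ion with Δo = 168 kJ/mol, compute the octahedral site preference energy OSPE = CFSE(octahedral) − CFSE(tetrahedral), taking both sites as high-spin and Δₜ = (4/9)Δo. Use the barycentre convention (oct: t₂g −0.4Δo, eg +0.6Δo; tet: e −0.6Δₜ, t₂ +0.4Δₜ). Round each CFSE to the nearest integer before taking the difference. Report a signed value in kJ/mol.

-44

Group 4 minus oxidation state +2 gives a d² configuration for Ti²⁺.
In an octahedral site d² (HS) is t₂g² eg⁰, giving CFSE(oct) = -0.8Δo = -134 kJ/mol.
In a tetrahedral site the filling is e² t₂⁰: CFSE(tet) = -1.2Δₜ = -1.2 × (4/9)(168) = -90 kJ/mol.
OSPE = CFSE(oct) − CFSE(tet) = -134 − (-90) = -44 kJ/mol.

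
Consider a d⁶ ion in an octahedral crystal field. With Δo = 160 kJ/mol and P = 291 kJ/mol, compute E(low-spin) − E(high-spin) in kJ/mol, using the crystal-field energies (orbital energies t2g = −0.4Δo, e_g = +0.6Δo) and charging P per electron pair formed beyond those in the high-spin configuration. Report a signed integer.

In the high-spin limit (t2g^4 e_g^2) the orbital term is -0.4Δo = -64 kJ/mol, with no excess pairing.
Low-spin t2g^6 e_g^0 gives -2.4Δo = -384 kJ/mol, but forming 2 extra pairs costs 2P = 582 kJ/mol, so E(LS) = -384 + 582 = 198 kJ/mol.
E(LS) − E(HS) = 198 − (-64) = 262 kJ/mol.

262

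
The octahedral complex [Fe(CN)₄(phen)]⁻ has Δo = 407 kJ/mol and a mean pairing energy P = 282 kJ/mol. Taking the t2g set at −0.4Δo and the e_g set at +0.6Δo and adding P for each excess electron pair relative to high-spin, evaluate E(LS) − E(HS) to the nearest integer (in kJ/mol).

-250

Ligand charges: 4×(-1) from CN⁻ and 1×(+0) from phen sum to -4; with overall charge -1, Fe is +3.
Fe³⁺: group 8, so d-count = 8 − 3 = 5.
High-spin d⁵ fills as t2g^3 e_g^2 with CFSE 3(−0.4) + 2(+0.6) = 0.0Δo = 0 kJ/mol.
Low-spin: t2g^5 e_g^0, orbital CFSE = -2.0Δo = -814 kJ/mol; plus 2 excess pairs × P = +564 kJ/mol; total -250 kJ/mol.
Thus E(LS) − E(HS) = -250 kJ/mol.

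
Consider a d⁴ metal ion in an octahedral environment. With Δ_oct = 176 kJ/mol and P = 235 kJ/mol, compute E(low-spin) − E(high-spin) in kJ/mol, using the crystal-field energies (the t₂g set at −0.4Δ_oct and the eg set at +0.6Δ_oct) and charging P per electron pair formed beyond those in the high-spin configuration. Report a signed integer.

In the high-spin limit (t₂g³ eg¹) the orbital term is -0.6Δ_oct = -106 kJ/mol, with no excess pairing.
Low-spin: t₂g⁴ eg⁰, orbital CFSE = -1.6Δ_oct = -282 kJ/mol; plus 1 excess pair × P = +235 kJ/mol; total -47 kJ/mol.
The difference is -47 − (-106) = 59 kJ/mol, so high-spin lies lower.

59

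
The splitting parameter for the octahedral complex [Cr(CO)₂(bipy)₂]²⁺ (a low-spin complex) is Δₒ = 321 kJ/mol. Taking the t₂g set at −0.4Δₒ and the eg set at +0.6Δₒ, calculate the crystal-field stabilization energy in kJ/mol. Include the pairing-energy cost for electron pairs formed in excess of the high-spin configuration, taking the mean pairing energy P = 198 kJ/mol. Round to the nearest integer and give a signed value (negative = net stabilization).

-316

Ligand charges: 2×(+0) from CO and 2×(+0) from bipy sum to +0; with overall charge +2, Cr is +2.
Cr sits in group 6; removing 2 electrons leaves Cr²⁺ with 6 − 2 = 4 d electrons.
Electron filling gives t₂g⁴ eg⁰.
The orbital stabilization is -1.6Δₒ = -1.6 × 321 = -514 kJ/mol.
Relative to high-spin t₂g³ eg¹ (0 paired), the low-spin configuration has 1 additional pair, contributing +1 × 198 = +198 kJ/mol.
Overall CFSE = -514 + 198 = -316 kJ/mol.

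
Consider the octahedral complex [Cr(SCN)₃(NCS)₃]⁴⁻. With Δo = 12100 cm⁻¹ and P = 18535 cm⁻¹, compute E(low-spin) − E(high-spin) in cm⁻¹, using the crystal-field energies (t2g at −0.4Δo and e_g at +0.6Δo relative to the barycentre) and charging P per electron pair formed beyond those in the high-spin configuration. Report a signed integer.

6435

Ligand charges: 3×(-1) from SCN⁻ and 3×(-1) from NCS⁻ sum to -6; with overall charge -4, Cr is +2.
Group 6 minus oxidation state +2 gives a d⁴ configuration for Cr²⁺.
High-spin: t2g^3 e_g^1, CFSE = -0.6Δo = -7260 cm⁻¹.
Low-spin t2g^4 e_g^0 gives -1.6Δo = -19360 cm⁻¹, but forming 1 extra pair costs 1P = 18535 cm⁻¹, so E(LS) = -19360 + 18535 = -825 cm⁻¹.
Thus E(LS) − E(HS) = 6435 cm⁻¹.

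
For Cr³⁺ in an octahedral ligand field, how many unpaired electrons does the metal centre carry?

Cr sits in group 6; removing 3 electrons leaves Cr³⁺ with 6 − 3 = 3 d electrons.
For octahedral d³ the high- and low-spin configurations coincide.
Configuration: t2g^3 e_g^0, giving 3 unpaired electrons.

3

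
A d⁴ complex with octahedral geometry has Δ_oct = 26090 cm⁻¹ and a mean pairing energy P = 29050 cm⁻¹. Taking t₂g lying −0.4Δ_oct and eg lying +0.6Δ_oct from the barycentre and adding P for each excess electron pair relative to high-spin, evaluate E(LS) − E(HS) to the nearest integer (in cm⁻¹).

2960

In the high-spin limit (t₂g³ eg¹) the orbital term is -0.6Δ_oct = -15654 cm⁻¹, with no excess pairing.
For low-spin the configuration is t₂g⁴ eg⁰: orbital energy -1.6 × 26090 = -41744 cm⁻¹, and 1 additional pair relative to high-spin adds 29050 cm⁻¹, giving -12694 cm⁻¹.
The difference is -12694 − (-15654) = 2960 cm⁻¹, so high-spin lies lower.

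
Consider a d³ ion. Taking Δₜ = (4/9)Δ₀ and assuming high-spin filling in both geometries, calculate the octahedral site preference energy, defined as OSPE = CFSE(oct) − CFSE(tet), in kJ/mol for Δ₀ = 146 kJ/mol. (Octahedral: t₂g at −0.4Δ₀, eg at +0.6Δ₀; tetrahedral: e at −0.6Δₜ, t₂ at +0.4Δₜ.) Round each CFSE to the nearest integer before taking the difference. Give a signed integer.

In an octahedral site d³ (HS) is t₂g³ eg⁰, giving CFSE(oct) = -1.2Δ₀ = -175 kJ/mol.
In a tetrahedral site the filling is e² t₂¹: CFSE(tet) = -0.8Δₜ = -0.8 × (4/9)(146) = -52 kJ/mol.
OSPE = CFSE(oct) − CFSE(tet) = -175 − (-52) = -123 kJ/mol.

-123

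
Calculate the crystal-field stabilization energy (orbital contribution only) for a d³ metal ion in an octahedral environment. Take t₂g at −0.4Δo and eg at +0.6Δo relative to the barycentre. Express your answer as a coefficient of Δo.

-1.2 Δo

Configuration: t₂g³ eg⁰.
CFSE = 3(-0.4Δo) + 0(0.6Δo) = -1.2Δo + 0.0Δo = -1.2Δo.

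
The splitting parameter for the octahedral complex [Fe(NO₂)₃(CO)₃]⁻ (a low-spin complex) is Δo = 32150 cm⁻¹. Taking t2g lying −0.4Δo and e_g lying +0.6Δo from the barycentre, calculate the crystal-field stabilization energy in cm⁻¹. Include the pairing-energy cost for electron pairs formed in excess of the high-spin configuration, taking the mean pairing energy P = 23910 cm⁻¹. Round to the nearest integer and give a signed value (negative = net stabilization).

-29340

Ligand charges: 3×(-1) from NO₂⁻ and 3×(+0) from CO sum to -3; with overall charge -1, Fe is +2.
Fe²⁺: group 8, so d-count = 8 − 2 = 6.
Electron filling gives t2g^6 e_g^0.
CFSE(orbital) = 6×(-0.4Δo) + 0×(0.6Δo) = -2.4Δo; with Δo = 32150 cm⁻¹ that is -77160 cm⁻¹.
Pairing penalty: 3 pairs vs 1 in the high-spin reference → 2 extra × P = 47820 cm⁻¹.
Combining: -77160 + 47820 = -29340 cm⁻¹.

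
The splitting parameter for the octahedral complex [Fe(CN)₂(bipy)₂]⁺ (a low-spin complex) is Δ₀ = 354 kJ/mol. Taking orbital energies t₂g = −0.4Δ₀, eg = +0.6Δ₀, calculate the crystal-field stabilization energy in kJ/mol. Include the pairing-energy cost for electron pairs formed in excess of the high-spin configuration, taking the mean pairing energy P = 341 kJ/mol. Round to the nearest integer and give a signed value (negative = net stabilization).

-26

Ligand charges: 2×(-1) from CN⁻ and 2×(+0) from bipy sum to -2; with overall charge +1, Fe is +3.
Fe is in group 8, so Fe³⁺ is d⁵ (8 − 3 = 5).
The d⁵ electrons fill as t₂g⁵ eg⁰.
The orbital stabilization is -2.0Δ₀ = -2.0 × 354 = -708 kJ/mol.
High-spin d⁵ would be t₂g³ eg² with 0 pairs; low-spin has 2, so 2 excess pairs cost +2P = +682 kJ/mol.
Net CFSE = -708 + 682 = -26 kJ/mol.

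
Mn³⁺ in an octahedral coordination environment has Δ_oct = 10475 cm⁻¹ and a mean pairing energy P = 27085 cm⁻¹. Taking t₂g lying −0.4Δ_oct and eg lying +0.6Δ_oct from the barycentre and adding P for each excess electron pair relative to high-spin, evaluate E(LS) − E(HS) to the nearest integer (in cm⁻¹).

Mn is in group 7, so Mn³⁺ is d⁴ (7 − 3 = 4).
High-spin: t₂g³ eg¹, CFSE = -0.6Δ_oct = -6285 cm⁻¹.
Low-spin: t₂g⁴ eg⁰, orbital CFSE = -1.6Δ_oct = -16760 cm⁻¹; plus 1 excess pair × P = +27085 cm⁻¹; total 10325 cm⁻¹.
E(LS) − E(HS) = 10325 − (-6285) = 16610 cm⁻¹.

16610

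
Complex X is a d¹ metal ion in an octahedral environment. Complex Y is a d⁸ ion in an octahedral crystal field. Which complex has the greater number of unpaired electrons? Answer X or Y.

X: t2g^1 e_g^0 → 1 unpaired.
Y: t₂g⁶ eg² → 2 unpaired.
So Y has more unpaired electrons.

Y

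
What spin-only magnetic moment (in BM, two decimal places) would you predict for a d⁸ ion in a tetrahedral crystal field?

2.83 BM

Tetrahedral fields are weak (Δₜ ≈ 4/9 Δₒ), so electrons fill high-spin.
Configuration: e⁴ t₂⁴ → 2 unpaired electrons.
μ(spin-only) = √[2(2+2)] = √8 ≈ 2.83 BM.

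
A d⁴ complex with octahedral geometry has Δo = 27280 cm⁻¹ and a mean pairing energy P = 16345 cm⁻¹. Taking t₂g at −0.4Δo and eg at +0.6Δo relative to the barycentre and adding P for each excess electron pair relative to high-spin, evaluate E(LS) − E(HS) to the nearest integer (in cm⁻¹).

-10935

High-spin: t₂g³ eg¹, CFSE = -0.6Δo = -16368 cm⁻¹.
For low-spin the configuration is t₂g⁴ eg⁰: orbital energy -1.6 × 27280 = -43648 cm⁻¹, and 1 additional pair relative to high-spin adds 16345 cm⁻¹, giving -27303 cm⁻¹.
The difference is -27303 − (-16368) = -10935 cm⁻¹, so low-spin lies lower.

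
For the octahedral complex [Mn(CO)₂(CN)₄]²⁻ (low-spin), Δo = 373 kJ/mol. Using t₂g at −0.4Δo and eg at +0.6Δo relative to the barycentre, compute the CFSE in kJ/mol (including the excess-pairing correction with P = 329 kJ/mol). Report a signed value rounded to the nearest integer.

Ligand charges: 2×(+0) from CO and 4×(-1) from CN⁻ sum to -4; with overall charge -2, Mn is +2.
Mn²⁺: group 7, so d-count = 7 − 2 = 5.
Configuration: t₂g⁵ eg⁰.
CFSE(orbital) = 5×(-0.4Δo) + 0×(0.6Δo) = -2.0Δo; with Δo = 373 kJ/mol that is -746 kJ/mol.
High-spin d⁵ would be t₂g³ eg² with 0 pairs; low-spin has 2, so 2 excess pairs cost +2P = +658 kJ/mol.
Combining: -746 + 658 = -88 kJ/mol.

-88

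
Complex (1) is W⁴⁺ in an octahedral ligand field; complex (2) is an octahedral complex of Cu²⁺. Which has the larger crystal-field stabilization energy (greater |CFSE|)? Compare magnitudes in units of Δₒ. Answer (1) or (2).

(1)

(1): W is in group 6, so W⁴⁺ is d² (6 − 4 = 2); t₂g² eg⁰, CFSE = -0.8Δₒ.
(2): Group 11 minus oxidation state +2 gives a d⁹ configuration for Cu²⁺; For octahedral d⁹ the high- and low-spin configurations coincide; t2g^6 e_g^3, CFSE = -0.6Δₒ.
So (1) has the larger |CFSE|.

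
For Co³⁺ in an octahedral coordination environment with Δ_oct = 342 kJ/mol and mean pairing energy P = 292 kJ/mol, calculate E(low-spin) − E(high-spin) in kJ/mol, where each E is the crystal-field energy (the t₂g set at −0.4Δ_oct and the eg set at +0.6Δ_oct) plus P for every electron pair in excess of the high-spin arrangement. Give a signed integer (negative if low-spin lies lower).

-100

Co is in group 9, so Co³⁺ is d⁶ (9 − 3 = 6).
High-spin: t₂g⁴ eg², CFSE = -0.4Δ_oct = -137 kJ/mol.
Low-spin: t₂g⁶ eg⁰, orbital CFSE = -2.4Δ_oct = -821 kJ/mol; plus 2 excess pairs × P = +584 kJ/mol; total -237 kJ/mol.
The difference is -237 − (-137) = -100 kJ/mol, so low-spin lies lower.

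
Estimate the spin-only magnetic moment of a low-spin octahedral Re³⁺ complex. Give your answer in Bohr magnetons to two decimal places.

2.83 Bohr magnetons

Re is in group 7, so Re³⁺ is d⁴ (7 − 3 = 4).
Configuration: t₂g⁴ eg⁰ → 2 unpaired electrons.
μ(spin-only) = √[2(2+2)] = √8 ≈ 2.83 Bohr magnetons.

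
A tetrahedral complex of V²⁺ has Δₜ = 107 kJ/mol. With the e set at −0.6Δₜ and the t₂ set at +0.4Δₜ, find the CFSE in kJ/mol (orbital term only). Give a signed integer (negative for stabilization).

V is in group 5, so V²⁺ is d³ (5 − 2 = 3).
Tetrahedral splitting is small, so the complex is high-spin.
Electron filling gives e² t₂¹.
Orbital CFSE = 2(-0.6) + 1(0.4) = -0.8Δₜ = -0.8 × 107 = -86 kJ/mol.

-86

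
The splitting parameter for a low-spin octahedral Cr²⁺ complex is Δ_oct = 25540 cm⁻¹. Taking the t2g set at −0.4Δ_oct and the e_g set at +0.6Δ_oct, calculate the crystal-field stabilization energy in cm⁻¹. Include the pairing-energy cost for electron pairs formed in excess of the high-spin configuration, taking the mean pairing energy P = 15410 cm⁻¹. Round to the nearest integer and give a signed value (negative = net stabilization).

-25454

Group 6 minus oxidation state +2 gives a d⁴ configuration for Cr²⁺.
Configuration: t2g^4 e_g^0.
Orbital CFSE = 4(-0.4) + 0(0.6) = -1.6Δ_oct = -1.6 × 25540 = -40864 cm⁻¹.
High-spin d⁴ would be t2g^3 e_g^1 with 0 pairs; low-spin has 1, so 1 excess pair costs +1P = +15410 cm⁻¹.
Overall CFSE = -40864 + 15410 = -25454 cm⁻¹.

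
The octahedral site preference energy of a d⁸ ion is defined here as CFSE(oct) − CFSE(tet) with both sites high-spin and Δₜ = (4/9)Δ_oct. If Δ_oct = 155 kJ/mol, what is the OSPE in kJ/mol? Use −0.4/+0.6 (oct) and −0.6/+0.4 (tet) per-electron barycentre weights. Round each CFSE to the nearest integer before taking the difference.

-131

Octahedral (high-spin): t₂g⁶ eg², CFSE = 6(−0.4) + 2(+0.6) = -1.2Δ_oct = -1.2 × 155 = -186 kJ/mol.
Tetrahedral e⁴ t₂⁴ gives -0.8Δₜ = -0.8 × (4/9) × 155 = -55 kJ/mol.
Subtracting, OSPE = -186 − (-55) = -131 kJ/mol.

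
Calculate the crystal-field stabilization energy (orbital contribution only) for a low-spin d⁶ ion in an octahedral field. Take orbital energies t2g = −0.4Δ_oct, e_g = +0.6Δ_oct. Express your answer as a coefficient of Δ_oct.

Configuration: t2g^6 e_g^0.
CFSE = 6(-0.4Δ_oct) + 0(0.6Δ_oct) = -2.4Δ_oct + 0.0Δ_oct = -2.4Δ_oct.

-2.4 Δ_oct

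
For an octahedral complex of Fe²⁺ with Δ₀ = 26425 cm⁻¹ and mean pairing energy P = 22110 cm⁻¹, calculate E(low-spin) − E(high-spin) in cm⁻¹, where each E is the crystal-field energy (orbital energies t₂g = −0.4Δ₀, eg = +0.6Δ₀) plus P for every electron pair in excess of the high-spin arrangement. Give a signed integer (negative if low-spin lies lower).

Fe is in group 8, so Fe²⁺ is d⁶ (8 − 2 = 6).
High-spin d⁶ fills as t₂g⁴ eg² with CFSE 4(−0.4) + 2(+0.6) = -0.4Δ₀ = -10570 cm⁻¹.
Low-spin t₂g⁶ eg⁰ gives -2.4Δ₀ = -63420 cm⁻¹, but forming 2 extra pairs costs 2P = 44220 cm⁻¹, so E(LS) = -63420 + 44220 = -19200 cm⁻¹.
The difference is -19200 − (-10570) = -8630 cm⁻¹, so low-spin lies lower.

-8630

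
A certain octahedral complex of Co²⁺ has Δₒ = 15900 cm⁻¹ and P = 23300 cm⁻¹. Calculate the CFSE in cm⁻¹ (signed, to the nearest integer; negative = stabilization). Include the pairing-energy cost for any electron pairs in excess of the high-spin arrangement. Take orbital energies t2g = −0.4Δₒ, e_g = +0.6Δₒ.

Group 9 minus oxidation state +2 gives a d⁷ configuration for Co²⁺.
Here Δₒ < P (15900 < 23300), so the high-spin state is favoured.
That gives t2g^5 e_g^2.
Orbital CFSE = -0.8Δₒ = -0.8 × 15900 = -12720 cm⁻¹.
High-spin has no excess pairs, so no pairing correction applies.

-12720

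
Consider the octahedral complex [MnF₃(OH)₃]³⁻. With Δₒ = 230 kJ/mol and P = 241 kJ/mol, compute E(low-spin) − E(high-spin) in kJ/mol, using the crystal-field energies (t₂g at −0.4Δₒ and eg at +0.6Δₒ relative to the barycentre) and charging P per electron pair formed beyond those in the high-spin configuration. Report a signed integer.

Ligand charges: 3×(-1) from F⁻ and 3×(-1) from OH⁻ sum to -6; with overall charge -3, Mn is +3.
Mn is in group 7, so Mn³⁺ is d⁴ (7 − 3 = 4).
High-spin: t₂g³ eg¹, CFSE = -0.6Δₒ = -138 kJ/mol.
Low-spin: t₂g⁴ eg⁰, orbital CFSE = -1.6Δₒ = -368 kJ/mol; plus 1 excess pair × P = +241 kJ/mol; total -127 kJ/mol.
E(LS) − E(HS) = -127 − (-138) = 11 kJ/mol.

11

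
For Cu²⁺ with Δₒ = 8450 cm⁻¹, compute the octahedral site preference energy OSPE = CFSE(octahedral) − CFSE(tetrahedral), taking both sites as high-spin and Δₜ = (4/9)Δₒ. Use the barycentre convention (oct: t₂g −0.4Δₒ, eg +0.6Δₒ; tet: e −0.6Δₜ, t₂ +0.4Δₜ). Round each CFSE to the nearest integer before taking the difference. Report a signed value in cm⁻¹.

Group 11 minus oxidation state +2 gives a d⁹ configuration for Cu²⁺.
Octahedral (high-spin): t₂g⁶ eg³, CFSE = 6(−0.4) + 3(+0.6) = -0.6Δₒ = -0.6 × 8450 = -5070 cm⁻¹.
In a tetrahedral site the filling is e⁴ t₂⁵: CFSE(tet) = -0.4Δₜ = -0.4 × (4/9)(8450) = -1502 cm⁻¹.
Subtracting, OSPE = -5070 − (-1502) = -3568 cm⁻¹.

-3568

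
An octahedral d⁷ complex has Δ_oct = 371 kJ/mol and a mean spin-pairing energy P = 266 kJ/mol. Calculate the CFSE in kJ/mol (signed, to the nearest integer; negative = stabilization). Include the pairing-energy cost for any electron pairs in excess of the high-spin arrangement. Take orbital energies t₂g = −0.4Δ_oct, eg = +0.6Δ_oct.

-402

Since Δ_oct = 371 kJ/mol > P = 266 kJ/mol, the complex adopts the low-spin configuration.
That gives t₂g⁶ eg¹.
Orbital CFSE = -1.8Δ_oct = -1.8 × 371 = -668 kJ/mol.
Excess pairs vs high-spin: 3 − 2 = 1; pairing cost = +266 kJ/mol.
Net CFSE = -668 + 266 = -402 kJ/mol.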